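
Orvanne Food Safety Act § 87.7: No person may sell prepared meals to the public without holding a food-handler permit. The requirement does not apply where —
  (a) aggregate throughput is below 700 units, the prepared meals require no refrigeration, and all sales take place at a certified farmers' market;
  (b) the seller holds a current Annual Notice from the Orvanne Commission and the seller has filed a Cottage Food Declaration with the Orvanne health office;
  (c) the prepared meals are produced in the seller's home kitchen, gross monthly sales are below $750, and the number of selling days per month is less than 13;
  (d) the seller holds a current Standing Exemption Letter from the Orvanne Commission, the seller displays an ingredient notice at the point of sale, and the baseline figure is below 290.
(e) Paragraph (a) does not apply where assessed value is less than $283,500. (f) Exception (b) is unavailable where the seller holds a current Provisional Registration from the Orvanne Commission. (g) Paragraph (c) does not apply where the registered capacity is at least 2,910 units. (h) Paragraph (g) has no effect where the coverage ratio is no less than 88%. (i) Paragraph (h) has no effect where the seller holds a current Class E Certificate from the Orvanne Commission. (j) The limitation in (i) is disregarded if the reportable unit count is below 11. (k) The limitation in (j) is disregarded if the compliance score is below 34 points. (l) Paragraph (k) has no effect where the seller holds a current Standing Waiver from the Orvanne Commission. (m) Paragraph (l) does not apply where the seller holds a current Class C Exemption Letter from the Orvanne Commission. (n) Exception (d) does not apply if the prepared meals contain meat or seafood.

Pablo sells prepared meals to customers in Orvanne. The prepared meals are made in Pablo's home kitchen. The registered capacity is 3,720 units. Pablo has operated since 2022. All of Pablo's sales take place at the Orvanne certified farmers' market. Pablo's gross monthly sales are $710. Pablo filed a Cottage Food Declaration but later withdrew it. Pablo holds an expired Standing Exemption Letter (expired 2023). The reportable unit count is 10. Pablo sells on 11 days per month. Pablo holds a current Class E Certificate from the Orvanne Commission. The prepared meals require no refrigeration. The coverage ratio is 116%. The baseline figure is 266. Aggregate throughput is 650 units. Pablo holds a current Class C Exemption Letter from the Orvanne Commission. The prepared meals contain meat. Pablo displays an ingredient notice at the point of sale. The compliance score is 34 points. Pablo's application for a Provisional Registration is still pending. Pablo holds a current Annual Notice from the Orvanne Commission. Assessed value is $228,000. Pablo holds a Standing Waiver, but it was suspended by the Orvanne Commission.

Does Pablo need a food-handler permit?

No — exception (c) applies; Pablo is not required to hold a food-handler permit.

Exception (a) is satisfied on its face — aggregate throughput is 650 units, below the 700 units limit; the prepared meals are shelf-stable; all sales are at a certified farmers' market. Turning to paragraph (e): (e) is engaged — assessed value is $228,000, less than the $283,500 limit. So (a) is unavailable.
Exception (b) fails — the Cottage Food Declaration was withdrawn.
Exception (c) is satisfied on its face — the prepared meals are home-kitchen produced; gross monthly sales are $710, below the $750 limit; the number of selling days per month is 11, less than the 13 limit. As to paragraphs (g)–(m): (g) is engaged (the registered capacity is 3,720 units, meeting the 2,910 units threshold), but is displaced by (h): (h) operates against (g): the coverage ratio is 116%, meeting the 88% threshold. (i) would limit (h) — a current Class E Certificate is held — but (j) sets (i) aside: (j) operates against (i): the reportable unit count is 10, below the 11 limit. (k) does not operate here (the compliance score is 34 points, not below 34 points), so (j) stands. (c) remains available.
Exception (d) requires that the seller holds a current Standing Exemption Letter from the Orvanne Commission; but no current Standing Exemption Letter is held, so (d) is unavailable.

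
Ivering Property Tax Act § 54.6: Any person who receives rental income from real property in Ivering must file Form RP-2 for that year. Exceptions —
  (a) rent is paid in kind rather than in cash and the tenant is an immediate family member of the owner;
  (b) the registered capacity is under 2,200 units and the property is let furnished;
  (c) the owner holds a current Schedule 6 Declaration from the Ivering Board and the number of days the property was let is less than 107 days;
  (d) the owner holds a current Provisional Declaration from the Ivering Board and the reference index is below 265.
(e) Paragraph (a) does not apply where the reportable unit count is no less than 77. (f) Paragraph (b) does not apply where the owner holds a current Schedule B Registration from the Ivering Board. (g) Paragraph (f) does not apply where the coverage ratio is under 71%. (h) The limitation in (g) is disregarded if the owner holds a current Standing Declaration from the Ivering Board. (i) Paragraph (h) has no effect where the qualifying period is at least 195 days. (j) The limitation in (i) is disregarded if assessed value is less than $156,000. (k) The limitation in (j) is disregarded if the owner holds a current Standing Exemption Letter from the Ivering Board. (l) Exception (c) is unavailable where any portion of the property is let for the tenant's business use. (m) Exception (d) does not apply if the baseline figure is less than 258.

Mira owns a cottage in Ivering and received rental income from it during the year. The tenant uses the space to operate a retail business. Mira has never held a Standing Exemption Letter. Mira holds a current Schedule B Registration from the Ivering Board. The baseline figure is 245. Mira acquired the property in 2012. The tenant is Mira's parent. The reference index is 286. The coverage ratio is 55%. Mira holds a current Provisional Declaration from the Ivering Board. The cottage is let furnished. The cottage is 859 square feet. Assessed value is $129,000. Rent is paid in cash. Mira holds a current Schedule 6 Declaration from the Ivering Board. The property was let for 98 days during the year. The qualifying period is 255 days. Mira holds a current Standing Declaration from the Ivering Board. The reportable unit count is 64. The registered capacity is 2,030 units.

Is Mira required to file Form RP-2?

Yes — Mira must file Form RP-2.

Exception (a) does not apply: rent is paid in cash.
Exception (b): the registered capacity is 2,030 units, under the 2,200 units limit; the property is let furnished — every condition holds. But: (f) is triggered — a current Schedule B Registration is held. (g) would limit (f) — the coverage ratio is 55%, under the 71% limit — but (h) sets (g) aside: (h) operates — a current Standing Declaration is held. (i) applies (the qualifying period is 255 days, meeting the 195 days threshold), but is set aside by (j): (j) operates against (i): assessed value is $129,000, less than the $156,000 limit. (k), which would lift (j), is not engaged — no current Standing Exemption Letter is held. Exception (b) does not apply.
All of (c)'s requirements are met (a current Schedule 6 Declaration is held; the number of days the property was let is 98 days, less than the 107 days limit). Turning to paragraph (l): (l) is triggered — the space is let for business use. So (c) is unavailable.
Exception (d) fails — the reference index is 286, not below 265.
No exception applies. The general rule governs.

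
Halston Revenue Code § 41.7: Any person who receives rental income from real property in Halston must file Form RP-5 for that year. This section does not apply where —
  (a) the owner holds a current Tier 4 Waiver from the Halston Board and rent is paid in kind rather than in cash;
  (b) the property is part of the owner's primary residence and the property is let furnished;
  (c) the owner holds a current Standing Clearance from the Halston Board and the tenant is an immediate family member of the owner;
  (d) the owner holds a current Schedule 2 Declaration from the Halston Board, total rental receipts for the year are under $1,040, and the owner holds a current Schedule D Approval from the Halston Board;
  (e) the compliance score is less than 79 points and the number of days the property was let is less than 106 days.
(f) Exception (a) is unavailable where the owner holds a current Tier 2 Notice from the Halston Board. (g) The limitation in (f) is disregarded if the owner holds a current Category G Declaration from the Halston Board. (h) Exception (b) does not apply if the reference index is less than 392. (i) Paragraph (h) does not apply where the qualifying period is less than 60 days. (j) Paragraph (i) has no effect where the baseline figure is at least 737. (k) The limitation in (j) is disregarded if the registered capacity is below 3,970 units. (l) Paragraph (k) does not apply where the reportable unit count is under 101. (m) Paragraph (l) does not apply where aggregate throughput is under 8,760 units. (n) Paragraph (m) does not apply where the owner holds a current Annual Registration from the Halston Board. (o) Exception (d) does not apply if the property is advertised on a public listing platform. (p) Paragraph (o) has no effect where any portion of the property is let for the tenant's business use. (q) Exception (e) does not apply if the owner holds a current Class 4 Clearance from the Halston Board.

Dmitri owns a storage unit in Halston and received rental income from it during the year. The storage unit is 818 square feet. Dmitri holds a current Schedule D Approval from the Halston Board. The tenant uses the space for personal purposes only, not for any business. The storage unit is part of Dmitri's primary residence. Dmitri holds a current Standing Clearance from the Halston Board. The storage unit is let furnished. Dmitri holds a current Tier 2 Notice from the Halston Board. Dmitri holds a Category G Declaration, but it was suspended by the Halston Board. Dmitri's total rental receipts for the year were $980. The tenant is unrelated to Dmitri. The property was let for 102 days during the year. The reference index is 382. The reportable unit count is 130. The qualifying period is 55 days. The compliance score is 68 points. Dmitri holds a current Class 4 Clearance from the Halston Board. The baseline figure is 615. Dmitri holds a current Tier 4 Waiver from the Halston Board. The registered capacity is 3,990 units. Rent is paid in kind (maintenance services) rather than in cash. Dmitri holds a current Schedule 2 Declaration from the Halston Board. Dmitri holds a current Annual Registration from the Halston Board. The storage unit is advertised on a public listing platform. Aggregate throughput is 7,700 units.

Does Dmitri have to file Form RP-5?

No — exception (b) applies; Dmitri is not required to file Form RP-5.

Exception (a): a current Tier 4 Waiver is held; rent is paid in kind — every condition holds. But applying paragraphs (f)–(g): (f) applies — a current Tier 2 Notice is held. (g), which would lift (f), is not triggered — the Category G Declaration is not current. (a) is therefore removed.
All of (b)'s requirements are met (the storage unit is part of the primary residence; the property is let furnished). As to paragraphs (h)–(n): (h) would limit (b) — the reference index is 382, less than the 392 limit — but (i) sets (h) aside: (i) operates against (h): the qualifying period is 55 days, less than the 60 days limit. (j) is inapplicable (the baseline figure is 615, short of 737), so (i) stands. (b) remains available.
Exception (c) requires that the tenant is an immediate family member of the owner; but the tenant is unrelated to the owner, so (c) is unavailable.
All of (d)'s requirements are met (a current Schedule 2 Declaration is held; total rental receipts for the year are $980, under the $1,040 limit; a current Schedule D Approval is held). Turning to paragraphs (o)–(p): (o) operates against (d): the property is publicly advertised. (p) is inapplicable (the space is used for personal purposes only), so (o) stands. So (d) is unavailable.
Exception (e) is satisfied on its face — the compliance score is 68 points, less than the 79 points limit; the number of days the property was let is 102 days, less than the 106 days limit. Turning to paragraph (q): (q) operates against (e): a current Class 4 Clearance is held. (e) is therefore removed.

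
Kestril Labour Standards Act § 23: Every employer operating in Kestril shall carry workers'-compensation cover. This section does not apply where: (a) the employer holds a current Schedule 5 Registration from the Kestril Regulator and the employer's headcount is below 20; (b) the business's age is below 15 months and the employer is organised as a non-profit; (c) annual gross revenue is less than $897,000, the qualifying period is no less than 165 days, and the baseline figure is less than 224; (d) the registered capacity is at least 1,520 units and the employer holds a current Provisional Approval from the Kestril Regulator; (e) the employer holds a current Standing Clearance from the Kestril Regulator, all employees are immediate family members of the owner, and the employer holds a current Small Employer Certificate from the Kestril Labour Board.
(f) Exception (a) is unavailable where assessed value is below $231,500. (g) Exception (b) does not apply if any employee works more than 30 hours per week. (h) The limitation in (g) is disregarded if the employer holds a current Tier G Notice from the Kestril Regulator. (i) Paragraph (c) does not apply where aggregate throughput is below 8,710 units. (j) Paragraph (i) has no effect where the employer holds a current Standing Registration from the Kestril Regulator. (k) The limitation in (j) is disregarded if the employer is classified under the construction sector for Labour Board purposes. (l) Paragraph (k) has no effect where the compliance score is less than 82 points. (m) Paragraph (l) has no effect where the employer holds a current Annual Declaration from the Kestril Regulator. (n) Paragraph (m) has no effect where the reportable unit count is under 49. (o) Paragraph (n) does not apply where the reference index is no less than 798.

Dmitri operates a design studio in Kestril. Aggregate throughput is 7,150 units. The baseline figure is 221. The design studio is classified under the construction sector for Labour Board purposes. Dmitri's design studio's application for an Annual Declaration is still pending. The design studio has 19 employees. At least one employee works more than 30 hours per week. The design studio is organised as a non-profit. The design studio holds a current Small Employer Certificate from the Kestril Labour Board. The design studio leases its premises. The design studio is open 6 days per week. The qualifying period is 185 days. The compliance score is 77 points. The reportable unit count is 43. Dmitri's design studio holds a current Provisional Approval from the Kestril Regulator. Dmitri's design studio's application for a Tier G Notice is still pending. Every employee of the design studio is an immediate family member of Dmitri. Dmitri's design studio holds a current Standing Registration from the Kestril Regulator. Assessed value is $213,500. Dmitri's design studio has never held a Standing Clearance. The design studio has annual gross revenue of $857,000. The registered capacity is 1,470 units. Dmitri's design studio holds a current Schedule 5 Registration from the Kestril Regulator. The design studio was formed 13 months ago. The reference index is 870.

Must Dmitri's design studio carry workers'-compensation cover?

All of (a)'s requirements are met (a current Schedule 5 Registration is held; the employer's headcount is 19, below the 20 limit). But: (f) applies — assessed value is $213,500, below the $231,500 limit. Exception (a) does not apply.
Exception (b) is satisfied on its face — the business's age is 13 months, below the 15 months limit; the employer is a non-profit. But applying paragraphs (g)–(h): (g) operates against (b): at least one employee exceeds 30 hours/week. (h), which would lift (g), does not operate here — there is no Tier G Notice in force. (b) is therefore removed.
Exception (c)'s conditions are all satisfied: annual gross revenue is $857,000, less than the $897,000 limit; the qualifying period is 185 days, meeting the 165 days threshold; the baseline figure is 221, less than the 224 limit. Considering the limiting provisions: (i) operates (aggregate throughput is 7,150 units, below the 8,710 units limit), but is displaced by (j): (j) operates against (i): a current Standing Registration is held. (k) is triggered (the design studio is classified under the construction sector), but yields to (l): (l) operates against (k): the compliance score is 77 points, less than the 82 points limit. (m) is not triggered (there is no Annual Declaration in force), so (l) stands. So (c) applies.
Exception (d) does not apply: the registered capacity is 1,470 units, short of 1,520 units.
Exception (e) does not apply: no current Standing Clearance is held.

No — exception (c) applies; Dmitri's design studio is not required to carry workers'-compensation cover.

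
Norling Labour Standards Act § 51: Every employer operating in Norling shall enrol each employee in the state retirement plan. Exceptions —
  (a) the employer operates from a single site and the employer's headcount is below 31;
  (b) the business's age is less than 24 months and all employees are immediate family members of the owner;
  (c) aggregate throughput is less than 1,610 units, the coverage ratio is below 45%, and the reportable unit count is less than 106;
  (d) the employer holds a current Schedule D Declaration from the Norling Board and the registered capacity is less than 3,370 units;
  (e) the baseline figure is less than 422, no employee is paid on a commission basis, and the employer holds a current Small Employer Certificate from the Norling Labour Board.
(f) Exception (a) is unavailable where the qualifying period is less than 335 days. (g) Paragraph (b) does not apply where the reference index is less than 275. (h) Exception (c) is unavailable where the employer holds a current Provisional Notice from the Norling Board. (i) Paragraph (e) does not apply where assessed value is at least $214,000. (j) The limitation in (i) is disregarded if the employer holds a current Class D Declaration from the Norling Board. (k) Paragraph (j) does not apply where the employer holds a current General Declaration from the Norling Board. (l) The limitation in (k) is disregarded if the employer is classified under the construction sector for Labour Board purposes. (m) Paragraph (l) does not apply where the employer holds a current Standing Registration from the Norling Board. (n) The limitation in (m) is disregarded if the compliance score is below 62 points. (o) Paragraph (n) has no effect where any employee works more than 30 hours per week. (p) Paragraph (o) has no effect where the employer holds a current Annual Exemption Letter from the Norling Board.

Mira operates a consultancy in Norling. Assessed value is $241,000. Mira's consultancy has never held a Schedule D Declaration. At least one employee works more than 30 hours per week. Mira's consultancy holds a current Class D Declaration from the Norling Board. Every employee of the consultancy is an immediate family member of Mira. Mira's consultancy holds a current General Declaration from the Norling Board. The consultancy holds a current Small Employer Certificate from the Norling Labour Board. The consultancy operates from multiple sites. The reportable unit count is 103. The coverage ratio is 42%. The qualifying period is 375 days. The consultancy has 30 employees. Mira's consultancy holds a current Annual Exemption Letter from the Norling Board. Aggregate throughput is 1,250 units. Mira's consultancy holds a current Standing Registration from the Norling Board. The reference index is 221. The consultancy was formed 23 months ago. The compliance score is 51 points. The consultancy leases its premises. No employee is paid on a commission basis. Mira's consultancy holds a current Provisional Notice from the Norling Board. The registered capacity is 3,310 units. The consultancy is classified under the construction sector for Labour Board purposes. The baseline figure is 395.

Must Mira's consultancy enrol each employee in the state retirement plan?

Exception (a) does not apply: the employer operates from multiple sites.
All of (b)'s requirements are met (the business's age is 23 months, less than the 24 months limit; every employee is an immediate family member). But: (g) operates against (b): the reference index is 221, less than the 275 limit. So (b) is unavailable.
Exception (c) is satisfied on its face — aggregate throughput is 1,250 units, less than the 1,610 units limit; the coverage ratio is 42%, below the 45% limit; the reportable unit count is 103, less than the 106 limit. But: (h) operates against (c): a current Provisional Notice is held. So (c) is unavailable.
Exception (d) fails — no current Schedule D Declaration is held.
Exception (e): the baseline figure is 395, less than the 422 limit; no employee is paid on commission; a current Small Employer Certificate is held — every condition holds. Applying paragraphs (i)–(p): (i) would limit (e) — assessed value is $241,000, meeting the $214,000 threshold — but (j) sets (i) aside: (j) applies — a current Class D Declaration is held. (k) is triggered (a current General Declaration is held), but is overridden by (l): (l) operates against (k): the consultancy is classified under the construction sector. (m) is triggered (a current Standing Registration is held), but yields to (n): (n) operates against (m): the compliance score is 51 points, below the 62 points limit. (o) would limit (n) — at least one employee exceeds 30 hours/week — but (p) sets (o) aside: (p) operates against (o): a current Annual Exemption Letter is held. Exception (e) stands.

No — exception (e) applies; Mira's consultancy is not required to enrol each employee in the state retirement plan.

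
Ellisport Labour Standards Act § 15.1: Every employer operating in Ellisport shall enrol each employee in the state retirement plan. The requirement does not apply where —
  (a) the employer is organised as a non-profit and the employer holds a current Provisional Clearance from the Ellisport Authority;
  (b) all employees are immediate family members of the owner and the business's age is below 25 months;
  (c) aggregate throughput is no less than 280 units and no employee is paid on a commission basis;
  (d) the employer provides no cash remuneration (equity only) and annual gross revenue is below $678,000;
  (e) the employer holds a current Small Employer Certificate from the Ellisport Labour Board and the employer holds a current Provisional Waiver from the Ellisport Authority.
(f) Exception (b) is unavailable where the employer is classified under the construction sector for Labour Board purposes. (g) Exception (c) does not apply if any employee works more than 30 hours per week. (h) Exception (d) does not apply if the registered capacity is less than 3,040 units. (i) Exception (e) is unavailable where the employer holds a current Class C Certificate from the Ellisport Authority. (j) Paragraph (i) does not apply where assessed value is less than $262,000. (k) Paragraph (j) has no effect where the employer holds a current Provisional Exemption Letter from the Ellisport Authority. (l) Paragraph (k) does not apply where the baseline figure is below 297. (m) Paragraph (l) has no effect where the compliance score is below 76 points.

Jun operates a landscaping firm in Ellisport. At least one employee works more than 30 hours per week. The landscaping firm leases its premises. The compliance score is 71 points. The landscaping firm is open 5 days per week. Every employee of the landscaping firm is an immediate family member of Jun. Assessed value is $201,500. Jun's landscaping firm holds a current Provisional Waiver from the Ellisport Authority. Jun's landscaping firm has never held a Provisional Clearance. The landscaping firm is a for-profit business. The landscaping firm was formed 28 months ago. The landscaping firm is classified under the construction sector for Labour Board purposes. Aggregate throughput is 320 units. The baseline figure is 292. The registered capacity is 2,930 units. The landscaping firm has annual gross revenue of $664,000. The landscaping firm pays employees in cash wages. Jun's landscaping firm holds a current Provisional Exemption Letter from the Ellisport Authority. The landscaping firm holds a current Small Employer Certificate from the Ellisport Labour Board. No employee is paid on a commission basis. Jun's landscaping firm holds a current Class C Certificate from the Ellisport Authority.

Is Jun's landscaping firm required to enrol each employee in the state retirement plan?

Yes — Jun's landscaping firm must enrol each employee in the state retirement plan.

Exception (a) does not apply: the employer is for-profit.
Exception (b) does not apply: the business's age is 28 months, not below 25 months.
Exception (c) is satisfied on its face — aggregate throughput is 320 units, meeting the 280 units threshold; no employee is paid on commission. However, paragraph (g) must be considered: (g) operates against (c): at least one employee exceeds 30 hours/week. Exception (c) does not apply.
Exception (d) does not apply: employees are paid cash wages.
All of (e)'s requirements are met (a current Small Employer Certificate is held; a current Provisional Waiver is held). But applying paragraphs (i)–(m): (i) operates against (e): a current Class C Certificate is held. (j) applies (assessed value is $201,500, less than the $262,000 limit), but is overridden by (k): (k) operates against (j): a current Provisional Exemption Letter is held. (l) would limit (k) — the baseline figure is 292, below the 297 limit — but (m) sets (l) aside: (m) is engaged — the compliance score is 71 points, below the 76 points limit. So (e) is unavailable.
None of the exceptions is available; § 15.1 applies in full.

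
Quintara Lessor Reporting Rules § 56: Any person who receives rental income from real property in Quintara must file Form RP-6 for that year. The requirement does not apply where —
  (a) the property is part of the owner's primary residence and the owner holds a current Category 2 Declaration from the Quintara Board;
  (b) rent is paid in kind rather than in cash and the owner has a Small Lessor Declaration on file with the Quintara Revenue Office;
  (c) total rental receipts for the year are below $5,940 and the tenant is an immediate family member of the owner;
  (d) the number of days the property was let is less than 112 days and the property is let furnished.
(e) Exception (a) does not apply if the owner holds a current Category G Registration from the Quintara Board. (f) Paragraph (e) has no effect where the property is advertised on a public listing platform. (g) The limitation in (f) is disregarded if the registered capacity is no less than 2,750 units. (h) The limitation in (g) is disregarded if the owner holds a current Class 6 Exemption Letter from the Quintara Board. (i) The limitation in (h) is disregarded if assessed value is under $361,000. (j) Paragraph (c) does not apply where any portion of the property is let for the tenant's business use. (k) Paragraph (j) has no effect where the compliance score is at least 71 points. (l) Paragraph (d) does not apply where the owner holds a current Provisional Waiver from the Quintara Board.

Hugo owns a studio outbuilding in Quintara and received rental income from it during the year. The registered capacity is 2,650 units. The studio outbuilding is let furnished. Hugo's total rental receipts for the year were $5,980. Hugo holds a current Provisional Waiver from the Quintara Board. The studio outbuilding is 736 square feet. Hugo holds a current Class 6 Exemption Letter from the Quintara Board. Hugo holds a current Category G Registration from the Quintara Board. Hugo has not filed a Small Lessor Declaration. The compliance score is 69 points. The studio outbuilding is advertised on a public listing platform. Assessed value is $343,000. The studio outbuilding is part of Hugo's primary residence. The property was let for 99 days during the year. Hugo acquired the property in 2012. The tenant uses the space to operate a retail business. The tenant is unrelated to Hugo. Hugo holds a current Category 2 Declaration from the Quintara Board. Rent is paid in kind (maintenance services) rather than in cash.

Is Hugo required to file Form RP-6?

No — exception (a) applies; Hugo is not required to file Form RP-6.

Exception (a) is satisfied on its face — the studio outbuilding is part of the primary residence; a current Category 2 Declaration is held. Under paragraphs (e)–(i): (e) would limit (a) — a current Category G Registration is held — but (f) sets (e) aside: (f) operates against (e): the property is publicly advertised. (g), which would lift (f), is inapplicable — the registered capacity is 2,650 units, short of 2,750 units. (a) remains available.
Exception (b) fails — no Small Lessor Declaration is on file.
Exception (c) does not apply: total rental receipts for the year are $5,980, not below $5,940.
Exception (d): the number of days the property was let is 99 days, less than the 112 days limit; the property is let furnished — every condition holds. However, paragraph (l) must be considered: (l) operates — a current Provisional Waiver is held. So (d) is unavailable.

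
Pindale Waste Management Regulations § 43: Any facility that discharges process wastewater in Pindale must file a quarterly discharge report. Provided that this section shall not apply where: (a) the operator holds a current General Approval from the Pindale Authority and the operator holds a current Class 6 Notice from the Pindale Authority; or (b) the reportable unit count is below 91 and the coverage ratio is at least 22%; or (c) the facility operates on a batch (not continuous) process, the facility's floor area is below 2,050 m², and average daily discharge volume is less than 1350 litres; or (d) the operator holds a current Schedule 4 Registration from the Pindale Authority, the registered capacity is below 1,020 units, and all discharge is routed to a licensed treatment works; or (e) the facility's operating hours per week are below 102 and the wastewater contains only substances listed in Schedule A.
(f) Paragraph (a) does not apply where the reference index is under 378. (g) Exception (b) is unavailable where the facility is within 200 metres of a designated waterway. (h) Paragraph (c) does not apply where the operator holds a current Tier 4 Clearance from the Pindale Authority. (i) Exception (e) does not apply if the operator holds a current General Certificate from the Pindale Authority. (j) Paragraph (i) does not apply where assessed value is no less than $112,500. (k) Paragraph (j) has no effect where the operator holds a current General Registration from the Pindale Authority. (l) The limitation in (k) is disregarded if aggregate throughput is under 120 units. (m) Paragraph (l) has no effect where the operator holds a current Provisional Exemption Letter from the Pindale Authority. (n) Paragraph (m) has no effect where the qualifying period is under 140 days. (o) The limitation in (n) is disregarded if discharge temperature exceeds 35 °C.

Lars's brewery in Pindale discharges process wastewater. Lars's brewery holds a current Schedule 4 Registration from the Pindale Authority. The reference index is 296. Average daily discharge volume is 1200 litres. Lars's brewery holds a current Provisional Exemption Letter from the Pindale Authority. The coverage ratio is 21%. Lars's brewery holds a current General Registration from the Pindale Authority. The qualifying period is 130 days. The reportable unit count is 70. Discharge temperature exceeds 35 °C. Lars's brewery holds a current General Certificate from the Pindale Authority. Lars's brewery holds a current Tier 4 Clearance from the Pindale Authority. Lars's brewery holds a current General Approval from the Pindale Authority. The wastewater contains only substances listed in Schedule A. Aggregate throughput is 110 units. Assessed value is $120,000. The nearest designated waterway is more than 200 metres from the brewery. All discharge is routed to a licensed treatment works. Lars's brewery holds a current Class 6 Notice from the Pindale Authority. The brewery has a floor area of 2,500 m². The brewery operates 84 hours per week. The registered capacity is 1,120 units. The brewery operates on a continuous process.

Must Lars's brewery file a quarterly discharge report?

Yes — Lars's brewery must file a quarterly discharge report.

Exception (a): a current General Approval is held; a current Class 6 Notice is held — every condition holds. However, paragraph (f) must be considered: (f) operates against (a): the reference index is 296, under the 378 limit. (a) is therefore removed.
Exception (b) fails — the coverage ratio is 21%, short of 22%.
Exception (c) requires that the facility operates on a batch (not continuous) process; but the facility operates on a continuous process, so (c) is unavailable.
Exception (d) requires that the registered capacity is below 1,020 units; but the registered capacity is 1,120 units, not below 1,020 units, so (d) is unavailable.
Exception (e) is satisfied on its face — the facility's operating hours per week are 84, below the 102 limit; the wastewater is Schedule-A-only. But: (i) operates against (e): a current General Certificate is held. (j) operates (assessed value is $120,000, meeting the $112,500 threshold), but yields to (k): (k) applies — a current General Registration is held. (l) is triggered (aggregate throughput is 110 units, under the 120 units limit), but is set aside by (m): (m) is triggered — a current Provisional Exemption Letter is held. (n) would limit (m) — the qualifying period is 130 days, under the 140 days limit — but (o) sets (n) aside: (o) is engaged — discharge temperature exceeds 35 °C. (e) is therefore removed.
No exception displaces § 43.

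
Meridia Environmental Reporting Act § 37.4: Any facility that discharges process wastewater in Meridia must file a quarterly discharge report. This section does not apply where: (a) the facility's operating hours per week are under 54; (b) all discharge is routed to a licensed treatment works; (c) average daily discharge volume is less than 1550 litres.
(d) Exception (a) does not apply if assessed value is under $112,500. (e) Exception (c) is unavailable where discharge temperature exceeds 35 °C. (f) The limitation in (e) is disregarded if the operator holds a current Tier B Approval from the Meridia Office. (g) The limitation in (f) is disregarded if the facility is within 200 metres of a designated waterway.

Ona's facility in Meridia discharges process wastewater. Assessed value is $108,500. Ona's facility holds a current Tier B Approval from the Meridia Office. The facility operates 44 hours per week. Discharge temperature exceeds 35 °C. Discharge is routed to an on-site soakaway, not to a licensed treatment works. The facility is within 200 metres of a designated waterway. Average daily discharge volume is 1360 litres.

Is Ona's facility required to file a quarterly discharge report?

Exception (a)'s conditions are all satisfied: the facility's operating hours per week are 44, under the 54 limit. However, paragraph (d) must be considered: (d) operates against (a): assessed value is $108,500, under the $112,500 limit. So (a) is unavailable.
Exception (b) fails — discharge is not routed to a licensed treatment works.
Exception (c)'s conditions are all satisfied: average daily discharge volume is 1360 litres, less than the 1550 litres limit. However, paragraphs (e)–(g) must be considered: (e) operates against (c): discharge temperature exceeds 35 °C. (f) would limit (e) — a current Tier B Approval is held — but (g) sets (f) aside: (g) is engaged — the facility is within 200 m of a designated waterway. So (c) is unavailable.
Every exception is unavailable, so the rule governs.

Yes — Ona's facility must file a quarterly discharge report.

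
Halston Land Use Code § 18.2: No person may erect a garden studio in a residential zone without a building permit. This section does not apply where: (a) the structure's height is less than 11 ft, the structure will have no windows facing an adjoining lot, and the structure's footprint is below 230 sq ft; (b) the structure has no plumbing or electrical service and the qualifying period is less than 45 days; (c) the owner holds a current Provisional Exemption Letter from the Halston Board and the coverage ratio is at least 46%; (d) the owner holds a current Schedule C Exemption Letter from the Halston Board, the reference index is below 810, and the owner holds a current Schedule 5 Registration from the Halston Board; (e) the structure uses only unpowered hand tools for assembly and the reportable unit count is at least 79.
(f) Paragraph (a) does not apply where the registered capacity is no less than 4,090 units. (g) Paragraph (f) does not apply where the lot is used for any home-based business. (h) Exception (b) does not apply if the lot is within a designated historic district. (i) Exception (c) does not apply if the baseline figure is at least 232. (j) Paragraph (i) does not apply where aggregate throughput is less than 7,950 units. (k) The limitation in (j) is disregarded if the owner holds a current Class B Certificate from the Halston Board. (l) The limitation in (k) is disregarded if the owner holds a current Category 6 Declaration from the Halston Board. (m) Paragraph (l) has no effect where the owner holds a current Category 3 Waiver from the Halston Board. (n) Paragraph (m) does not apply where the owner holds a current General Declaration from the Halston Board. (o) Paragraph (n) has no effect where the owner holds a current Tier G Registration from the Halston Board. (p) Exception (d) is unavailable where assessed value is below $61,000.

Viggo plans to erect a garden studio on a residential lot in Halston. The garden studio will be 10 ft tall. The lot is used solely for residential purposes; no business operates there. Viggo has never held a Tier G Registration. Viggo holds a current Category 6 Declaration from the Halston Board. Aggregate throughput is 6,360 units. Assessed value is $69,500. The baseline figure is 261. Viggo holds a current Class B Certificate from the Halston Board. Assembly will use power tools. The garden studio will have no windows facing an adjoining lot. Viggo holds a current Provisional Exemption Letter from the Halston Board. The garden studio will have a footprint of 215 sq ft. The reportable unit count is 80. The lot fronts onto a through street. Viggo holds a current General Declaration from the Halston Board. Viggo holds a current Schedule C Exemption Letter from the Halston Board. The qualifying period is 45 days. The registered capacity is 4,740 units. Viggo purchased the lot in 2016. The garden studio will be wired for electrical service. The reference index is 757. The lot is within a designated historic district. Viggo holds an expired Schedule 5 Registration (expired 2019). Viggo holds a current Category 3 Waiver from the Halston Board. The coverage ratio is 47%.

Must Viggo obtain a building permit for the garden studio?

Exception (a) is satisfied on its face — the structure's height is 10 ft, less than the 11 ft limit; no windows face an adjoining lot; the structure's footprint is 215 sq ft, below the 230 sq ft limit. But: (f) operates — the registered capacity is 4,740 units, meeting the 4,090 units threshold. (g) is inapplicable (the lot is solely residential), so (f) stands. So (a) is unavailable.
Exception (b) requires that the structure has no plumbing or electrical service; but electrical service is planned, so (b) is unavailable.
Exception (c) is satisfied on its face — a current Provisional Exemption Letter is held; the coverage ratio is 47%, meeting the 46% threshold. Applying paragraphs (i)–(o): (i) applies (the baseline figure is 261, meeting the 232 threshold), but is overridden by (j): (j) operates against (i): aggregate throughput is 6,360 units, less than the 7,950 units limit. (k) is triggered (a current Class B Certificate is held), but is itself disapplied by (l): (l) operates against (k): a current Category 6 Declaration is held. (m) would limit (l) — a current Category 3 Waiver is held — but (n) sets (m) aside: (n) operates — a current General Declaration is held. (o) is not engaged (there is no Tier G Registration in force), so (n) stands. Exception (c) stands.
Exception (d) requires that the owner holds a current Schedule 5 Registration from the Halston Board; but the Schedule 5 Registration is not current, so (d) is unavailable.
Exception (e) fails — assembly uses power tools.

No — exception (c) applies; Viggo does not need a building permit.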